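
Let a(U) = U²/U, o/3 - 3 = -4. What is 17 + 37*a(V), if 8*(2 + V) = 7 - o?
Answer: -43/4 ≈ -10.750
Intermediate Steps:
o = -3 (o = 9 + 3*(-4) = 9 - 12 = -3)
V = -¾ (V = -2 + (7 - 1*(-3))/8 = -2 + (7 + 3)/8 = -2 + (⅛)*10 = -2 + 5/4 = -¾ ≈ -0.75000)
a(U) = U
17 + 37*a(V) = 17 + 37*(-¾) = 17 - 111/4 = -43/4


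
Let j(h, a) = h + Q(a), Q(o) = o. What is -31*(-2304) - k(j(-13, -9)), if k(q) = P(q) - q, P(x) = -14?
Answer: 71416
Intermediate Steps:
j(h, a) = a + h (j(h, a) = h + a = a + h)
k(q) = -14 - q
-31*(-2304) - k(j(-13, -9)) = -31*(-2304) - (-14 - (-9 - 13)) = 71424 - (-14 - 1*(-22)) = 71424 - (-14 + 22) = 71424 - 1*8 = 71424 - 8 = 71416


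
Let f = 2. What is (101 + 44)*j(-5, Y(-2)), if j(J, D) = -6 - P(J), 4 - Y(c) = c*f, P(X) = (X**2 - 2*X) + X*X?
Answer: -9570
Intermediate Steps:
P(X) = -2*X + 2*X**2 (P(X) = (X**2 - 2*X) + X**2 = -2*X + 2*X**2)
Y(c) = 4 - 2*c (Y(c) = 4 - c*2 = 4 - 2*c)
j(J, D) = -6 - 2*J*(-1 + J)
(101 + 44)*j(-5, Y(-2)) = (101 + 44)*(-6 - 2*(-5)**2 + 2*(-5)) = 145*(-6 - 2*25 - 10) = 145*(-6 - 50 - 10) = 145*(-66) = -9570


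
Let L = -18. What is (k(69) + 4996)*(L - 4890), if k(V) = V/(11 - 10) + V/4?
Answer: -24943683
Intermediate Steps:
k(V) = 5*V/4 (k(V) = V/1 + V*(¼) = V*1 + V/4 = V + V/4 = 5*V/4)
(k(69) + 4996)*(L - 4890) = ((5/4)*69 + 4996)*(-18 - 4890) = (345/4 + 4996)*(-4908) = (20329/4)*(-4908) = -24943683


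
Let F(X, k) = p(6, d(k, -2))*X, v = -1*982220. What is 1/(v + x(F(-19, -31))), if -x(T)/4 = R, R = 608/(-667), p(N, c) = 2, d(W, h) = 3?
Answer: -667/655138308 ≈ -1.0181e-6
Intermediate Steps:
v = -982220
F(X, k) = 2*X
R = -608/667 (R = 608*(-1/667) = -608/667 ≈ -0.91154)
x(T) = 2432/667 (x(T) = -4*(-608/667) = 2432/667)
1/(v + x(F(-19, -31))) = 1/(-982220 + 2432/667) = 1/(-655138308/667) = -667/655138308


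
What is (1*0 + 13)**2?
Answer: 169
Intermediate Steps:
(1*0 + 13)**2 = (0 + 13)**2 = 13**2 = 169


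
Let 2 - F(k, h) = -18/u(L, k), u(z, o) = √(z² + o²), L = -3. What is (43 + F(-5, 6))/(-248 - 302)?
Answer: -9/110 - 9*√34/9350 ≈ -0.087431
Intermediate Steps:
u(z, o) = √(o² + z²)
F(k, h) = 2 + 18/√(9 + k²) (F(k, h) = 2 - (-18)/(√(k² + (-3)²)) = 2 - (-18)/(√(k² + 9)) = 2 - (-18)/(√(9 + k²)) = 2 - (-18)/√(9 + k²) = 2 + 18/√(9 + k²))
(43 + F(-5, 6))/(-248 - 302) = (43 + (2 + 18/√(9 + (-5)²)))/(-248 - 302) = (43 + (2 + 18/√(9 + 25)))/(-550) = (43 + (2 + 18/√34))*(-1/550) = (43 + (2 + 18*(√34/34)))*(-1/550) = (43 + (2 + 9*√34/17))*(-1/550) = (45 + 9*√34/17)*(-1/550) = -9/110 - 9*√34/9350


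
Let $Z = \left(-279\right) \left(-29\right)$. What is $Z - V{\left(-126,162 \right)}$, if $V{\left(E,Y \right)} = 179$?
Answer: $7912$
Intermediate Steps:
$Z = 8091$
$Z - V{\left(-126,162 \right)} = 8091 - 179 = 7912$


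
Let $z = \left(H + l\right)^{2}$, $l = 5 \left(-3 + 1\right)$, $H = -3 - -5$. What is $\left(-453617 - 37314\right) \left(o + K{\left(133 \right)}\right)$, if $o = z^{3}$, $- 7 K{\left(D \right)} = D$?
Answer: $-128685288375$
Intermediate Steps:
$H = 2$ ($H = -3 + 5 = 2$)
$l = -10$ ($l = 5 \left(-2\right) = -10$)
$z = 64$ ($z = \left(2 - 10\right)^{2} = \left(-8\right)^{2} = 64$)
$K{\left(D \right)} = - \frac{D}{7}$
$o = 262144$ ($o = 64^{3} = 262144$)
$\left(-453617 - 37314\right) \left(o + K{\left(133 \right)}\right) = \left(-453617 - 37314\right) \left(262144 - 19\right) = - 490931 \left(262144 - 19\right) = \left(-490931\right) 262125 = -128685288375$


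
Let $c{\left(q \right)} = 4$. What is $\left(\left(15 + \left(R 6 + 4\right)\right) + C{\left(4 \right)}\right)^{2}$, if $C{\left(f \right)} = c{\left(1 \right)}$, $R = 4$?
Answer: $2209$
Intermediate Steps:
$C{\left(f \right)} = 4$
$\left(\left(15 + \left(R 6 + 4\right)\right) + C{\left(4 \right)}\right)^{2} = \left(\left(15 + \left(4 \cdot 6 + 4\right)\right) + 4\right)^{2} = \left(\left(15 + \left(24 + 4\right)\right) + 4\right)^{2} = \left(\left(15 + 28\right) + 4\right)^{2} = \left(43 + 4\right)^{2} = 47^{2} = 2209$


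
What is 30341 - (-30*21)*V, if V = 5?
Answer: 33491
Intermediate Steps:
30341 - (-30*21)*V = 30341 - (-30*21)*5 = 30341 - (-630)*5 = 30341 - 1*(-3150) = 30341 + 3150 = 33491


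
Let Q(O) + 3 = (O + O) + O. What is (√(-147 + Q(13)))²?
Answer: -111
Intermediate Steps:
Q(O) = -3 + 3*O (Q(O) = -3 + ((O + O) + O) = -3 + (2*O + O) = -3 + 3*O)
(√(-147 + Q(13)))² = (√(-147 + (-3 + 3*13)))² = (√(-147 + (-3 + 39)))² = (√(-147 + 36))² = (√(-111))² = (I*√111)² = -111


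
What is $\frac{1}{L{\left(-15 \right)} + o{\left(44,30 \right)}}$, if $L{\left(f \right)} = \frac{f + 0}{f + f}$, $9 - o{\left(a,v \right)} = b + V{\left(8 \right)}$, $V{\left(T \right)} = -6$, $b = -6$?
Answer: $\frac{2}{43} \approx 0.046512$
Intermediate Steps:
$o{\left(a,v \right)} = 21$ ($o{\left(a,v \right)} = 9 - \left(-6 - 6\right) = 9 - -12 = 9 + 12 = 21$)
$L{\left(f \right)} = \frac{1}{2}$ ($L{\left(f \right)} = \frac{f}{2 f} = f \frac{1}{2 f} = \frac{1}{2}$)
$\frac{1}{L{\left(-15 \right)} + o{\left(44,30 \right)}} = \frac{1}{\frac{1}{2} + 21} = \frac{1}{\frac{43}{2}} = \frac{2}{43}$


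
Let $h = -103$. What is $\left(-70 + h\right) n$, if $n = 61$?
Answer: $-10553$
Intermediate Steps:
$\left(-70 + h\right) n = \left(-70 - 103\right) 61 = \left(-173\right) 61 = -10553$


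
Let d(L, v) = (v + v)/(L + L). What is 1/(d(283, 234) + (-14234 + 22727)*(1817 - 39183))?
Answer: -283/89809890720 ≈ -3.1511e-9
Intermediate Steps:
d(L, v) = v/L (d(L, v) = (2*v)/((2*L)) = (2*v)*(1/(2*L)) = v/L)
1/(d(283, 234) + (-14234 + 22727)*(1817 - 39183)) = 1/(234/283 + (-14234 + 22727)*(1817 - 39183)) = 1/(234*(1/283) + 8493*(-37366)) = 1/(234/283 - 317349438) = 1/(-89809890720/283) = -283/89809890720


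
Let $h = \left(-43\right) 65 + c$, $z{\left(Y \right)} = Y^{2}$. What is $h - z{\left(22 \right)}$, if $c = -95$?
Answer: $-3374$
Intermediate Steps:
$h = -2890$ ($h = \left(-43\right) 65 - 95 = -2795 - 95 = -2890$)
$h - z{\left(22 \right)} = -2890 - 22^{2} = -2890 - 484 = -3374$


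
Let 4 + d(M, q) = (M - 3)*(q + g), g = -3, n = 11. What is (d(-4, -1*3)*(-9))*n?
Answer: -3762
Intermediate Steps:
d(M, q) = -4 + (-3 + M)*(-3 + q) (d(M, q) = -4 + (M - 3)*(q - 3) = -4 + (-3 + M)*(-3 + q))
(d(-4, -1*3)*(-9))*n = ((5 - 3*(-4) - (-3)*3 - (-4)*3)*(-9))*11 = ((5 + 12 - 3*(-3) - 4*(-3))*(-9))*11 = ((5 + 12 + 9 + 12)*(-9))*11 = (38*(-9))*11 = -342*11 = -3762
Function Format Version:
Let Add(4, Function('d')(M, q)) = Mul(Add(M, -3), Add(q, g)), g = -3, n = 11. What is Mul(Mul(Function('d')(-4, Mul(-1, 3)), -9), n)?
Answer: -3762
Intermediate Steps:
Function('d')(M, q) = Add(-4, Mul(Add(-3, M), Add(-3, q))) (Function('d')(M, q) = Add(-4, Mul(Add(M, -3), Add(q, -3))) = Add(-4, Mul(Add(-3, M), Add(-3, q))))
Mul(Mul(Function('d')(-4, Mul(-1, 3)), -9), n) = Mul(Mul(Add(5, Mul(-3, -4), Mul(-3, Mul(-1, 3)), Mul(-4, Mul(-1, 3))), -9), 11) = Mul(Mul(Add(5, 12, Mul(-3, -3), Mul(-4, -3)), -9), 11) = Mul(Mul(Add(5, 12, 9, 12), -9), 11) = Mul(Mul(38, -9), 11) = Mul(-342, 11) = -3762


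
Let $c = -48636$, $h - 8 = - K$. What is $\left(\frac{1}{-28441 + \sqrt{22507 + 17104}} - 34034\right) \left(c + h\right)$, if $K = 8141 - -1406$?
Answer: $\frac{320293289309874335}{161770174} + \frac{11635 \sqrt{39611}}{161770174} \approx 1.9799 \cdot 10^{9}$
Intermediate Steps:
$K = 9547$ ($K = 8141 + 1406 = 9547$)
$h = -9539$ ($h = 8 - 9547 = -9539$)
$\left(\frac{1}{-28441 + \sqrt{22507 + 17104}} - 34034\right) \left(c + h\right) = \left(\frac{1}{-28441 + \sqrt{22507 + 17104}} - 34034\right) \left(-48636 - 9539\right) = \left(\frac{1}{-28441 + \sqrt{39611}} - 34034\right) \left(-58175\right) = \left(-34034 + \frac{1}{-28441 + \sqrt{39611}}\right) \left(-58175\right) = 1979927950 - \frac{58175}{-28441 + \sqrt{39611}}$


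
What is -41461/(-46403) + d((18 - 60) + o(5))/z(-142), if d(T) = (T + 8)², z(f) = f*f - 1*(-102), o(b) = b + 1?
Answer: 62616327/67171657 ≈ 0.93218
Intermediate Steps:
o(b) = 1 + b
z(f) = 102 + f² (z(f) = f² + 102 = 102 + f²)
d(T) = (8 + T)²
-41461/(-46403) + d((18 - 60) + o(5))/z(-142) = -41461/(-46403) + (8 + ((18 - 60) + (1 + 5)))²/(102 + (-142)²) = -41461*(-1/46403) + (8 + (-42 + 6))²/(102 + 20164) = 5923/6629 + (8 - 36)²/20266 = 5923/6629 + (-28)²*(1/20266) = 5923/6629 + 784*(1/20266) = 5923/6629 + 392/10133 = 62616327/67171657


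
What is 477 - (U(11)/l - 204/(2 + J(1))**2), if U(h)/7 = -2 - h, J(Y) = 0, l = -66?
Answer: 34757/66 ≈ 526.62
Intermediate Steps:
U(h) = -14 - 7*h (U(h) = 7*(-2 - h) = -14 - 7*h)
477 - (U(11)/l - 204/(2 + J(1))**2) = 477 - ((-14 - 7*11)/(-66) - 204/(2 + 0)**2) = 477 - ((-14 - 77)*(-1/66) - 204/(2**2)) = 477 - (-91*(-1/66) - 204/4) = 477 - (91/66 - 204*1/4) = 477 - (91/66 - 51) = 477 - 1*(-3275/66) = 477 + 3275/66 = 34757/66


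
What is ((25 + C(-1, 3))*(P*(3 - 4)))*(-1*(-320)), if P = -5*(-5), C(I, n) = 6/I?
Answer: -152000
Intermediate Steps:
P = 25
((25 + C(-1, 3))*(P*(3 - 4)))*(-1*(-320)) = ((25 + 6/(-1))*(25*(3 - 4)))*(-1*(-320)) = ((25 + 6*(-1))*(25*(-1)))*320 = ((25 - 6)*(-25))*320 = (19*(-25))*320 = -475*320 = -152000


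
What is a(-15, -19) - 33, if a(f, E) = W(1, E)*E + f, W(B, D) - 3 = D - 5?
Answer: 351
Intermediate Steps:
W(B, D) = -2 + D (W(B, D) = 3 + (D - 5) = 3 + (-5 + D) = -2 + D)
a(f, E) = f + E*(-2 + E) (a(f, E) = (-2 + E)*E + f = E*(-2 + E) + f = f + E*(-2 + E))
a(-15, -19) - 33 = (-15 - 19*(-2 - 19)) - 33 = (-15 - 19*(-21)) - 33 = (-15 + 399) - 33 = 384 - 33 = 351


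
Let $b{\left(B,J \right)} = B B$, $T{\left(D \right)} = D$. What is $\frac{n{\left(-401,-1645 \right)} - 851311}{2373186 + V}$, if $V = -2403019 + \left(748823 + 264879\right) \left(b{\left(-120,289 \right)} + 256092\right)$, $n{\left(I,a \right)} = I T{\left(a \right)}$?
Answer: $- \frac{191666}{274198251551} \approx -6.99 \cdot 10^{-7}$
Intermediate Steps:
$b{\left(B,J \right)} = B^{2}$
$n{\left(I,a \right)} = I a$
$V = 274195878365$ ($V = -2403019 + \left(748823 + 264879\right) \left(\left(-120\right)^{2} + 256092\right) = -2403019 + 1013702 \left(14400 + 256092\right) = -2403019 + 1013702 \cdot 270492 = -2403019 + 274198281384 = 274195878365$)
$\frac{n{\left(-401,-1645 \right)} - 851311}{2373186 + V} = \frac{\left(-401\right) \left(-1645\right) - 851311}{2373186 + 274195878365} = \frac{659645 - 851311}{274198251551} = \left(-191666\right) \frac{1}{274198251551} = - \frac{191666}{274198251551}$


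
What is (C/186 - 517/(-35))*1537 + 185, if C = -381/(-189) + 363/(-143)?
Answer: 8715168034/380835 ≈ 22884.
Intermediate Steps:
C = -428/819 (C = -381*(-1/189) + 363*(-1/143) = 127/63 - 33/13 = -428/819 ≈ -0.52259)
(C/186 - 517/(-35))*1537 + 185 = (-428/819/186 - 517/(-35))*1537 + 185 = (-428/819*1/186 - 517*(-1/35))*1537 + 185 = (-214/76167 + 517/35)*1537 + 185 = (5624407/380835)*1537 + 185 = 8644713559/380835 + 185 = 8715168034/380835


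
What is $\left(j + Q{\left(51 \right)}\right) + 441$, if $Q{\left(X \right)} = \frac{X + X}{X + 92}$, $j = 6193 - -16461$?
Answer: $\frac{3302687}{143} \approx 23096.0$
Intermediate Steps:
$j = 22654$ ($j = 6193 + 16461 = 22654$)
$Q{\left(X \right)} = \frac{2 X}{92 + X}$
$\left(j + Q{\left(51 \right)}\right) + 441 = \left(22654 + 2 \cdot 51 \frac{1}{92 + 51}\right) + 441 = \left(22654 + 2 \cdot 51 \cdot \frac{1}{143}\right) + 441 = \left(22654 + \frac{102}{143}\right) + 441 = \frac{3239624}{143} + 441 = \frac{3302687}{143}$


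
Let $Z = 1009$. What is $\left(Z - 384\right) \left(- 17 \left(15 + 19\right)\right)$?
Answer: $-361250$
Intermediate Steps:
$\left(Z - 384\right) \left(- 17 \left(15 + 19\right)\right) = \left(1009 - 384\right) \left(- 17 \left(15 + 19\right)\right) = 625 \left(\left(-17\right) 34\right) = 625 \left(-578\right) = -361250$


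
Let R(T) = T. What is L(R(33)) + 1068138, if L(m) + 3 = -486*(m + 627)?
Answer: 747375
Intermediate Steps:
L(m) = -304725 - 486*m (L(m) = -3 - 486*(m + 627) = -3 - 486*(627 + m) = -3 + (-304722 - 486*m) = -304725 - 486*m)
L(R(33)) + 1068138 = (-304725 - 486*33) + 1068138 = (-304725 - 16038) + 1068138 = -320763 + 1068138 = 747375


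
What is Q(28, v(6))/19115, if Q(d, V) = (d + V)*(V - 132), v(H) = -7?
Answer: -2919/19115 ≈ -0.15271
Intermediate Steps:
Q(d, V) = (-132 + V)*(V + d) (Q(d, V) = (V + d)*(-132 + V) = (-132 + V)*(V + d))
Q(28, v(6))/19115 = ((-7)² - 132*(-7) - 132*28 - 7*28)/19115 = (49 + 924 - 3696 - 196)*(1/19115) = -2919*1/19115 = -2919/19115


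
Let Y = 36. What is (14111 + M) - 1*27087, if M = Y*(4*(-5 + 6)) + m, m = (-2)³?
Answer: -12840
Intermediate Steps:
m = -8
M = 136 (M = 36*(4*(-5 + 6)) - 8 = 36*(4*1) - 8 = 36*4 - 8 = 144 - 8 = 136)
(14111 + M) - 1*27087 = (14111 + 136) - 1*27087 = 14247 - 27087 = -12840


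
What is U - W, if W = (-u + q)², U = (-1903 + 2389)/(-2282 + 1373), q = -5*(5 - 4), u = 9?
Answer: -19850/101 ≈ -196.53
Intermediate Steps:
q = -5 (q = -5*1 = -5)
U = -54/101 (U = 486/(-909) = 486*(-1/909) = -54/101 ≈ -0.53465)
W = 196 (W = (-1*9 - 5)² = (-9 - 5)² = (-14)² = 196)
U - W = -54/101 - 1*196 = -54/101 - 196 = -19850/101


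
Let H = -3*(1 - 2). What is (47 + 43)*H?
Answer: 270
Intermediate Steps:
H = 3 (H = -3*(-1) = 3)
(47 + 43)*H = (47 + 43)*3 = 90*3 = 270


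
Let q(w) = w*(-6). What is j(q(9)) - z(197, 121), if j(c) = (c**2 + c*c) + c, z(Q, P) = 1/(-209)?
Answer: 1207603/209 ≈ 5778.0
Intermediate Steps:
z(Q, P) = -1/209
q(w) = -6*w
j(c) = c + 2*c**2 (j(c) = (c**2 + c**2) + c = 2*c**2 + c = c + 2*c**2)
j(q(9)) - z(197, 121) = (-6*9)*(1 + 2*(-6*9)) - 1*(-1/209) = -54*(1 + 2*(-54)) + 1/209 = -54*(1 - 108) + 1/209 = -54*(-107) + 1/209 = 5778 + 1/209 = 1207603/209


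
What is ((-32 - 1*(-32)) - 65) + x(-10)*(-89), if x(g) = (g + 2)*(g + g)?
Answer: -14305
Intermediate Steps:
x(g) = 2*g*(2 + g) (x(g) = (2 + g)*(2*g) = 2*g*(2 + g))
((-32 - 1*(-32)) - 65) + x(-10)*(-89) = ((-32 - 1*(-32)) - 65) + (2*(-10)*(2 - 10))*(-89) = ((-32 + 32) - 65) + (2*(-10)*(-8))*(-89) = (0 - 65) + 160*(-89) = -65 - 14240 = -14305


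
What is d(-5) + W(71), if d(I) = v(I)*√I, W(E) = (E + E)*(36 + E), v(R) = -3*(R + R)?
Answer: 15194 + 30*I*√5 ≈ 15194.0 + 67.082*I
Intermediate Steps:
v(R) = -6*R
W(E) = 2*E*(36 + E) (W(E) = (2*E)*(36 + E) = 2*E*(36 + E))
d(I) = -6*I^(3/2) (d(I) = (-6*I)*√I = -6*I^(3/2))
d(-5) + W(71) = -(-30)*I*√5 + 2*71*(36 + 71) = -(-30)*I*√5 + 2*71*107 = 30*I*√5 + 15194 = 15194 + 30*I*√5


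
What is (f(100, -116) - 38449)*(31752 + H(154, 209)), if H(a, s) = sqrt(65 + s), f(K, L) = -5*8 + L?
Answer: -1225785960 - 38605*sqrt(274) ≈ -1.2264e+9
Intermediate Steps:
f(K, L) = -40 + L
(f(100, -116) - 38449)*(31752 + H(154, 209)) = ((-40 - 116) - 38449)*(31752 + sqrt(65 + 209)) = (-156 - 38449)*(31752 + sqrt(274)) = -38605*(31752 + sqrt(274)) = -1225785960 - 38605*sqrt(274)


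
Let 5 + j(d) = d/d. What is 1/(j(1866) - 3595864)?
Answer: -1/3595868 ≈ -2.7810e-7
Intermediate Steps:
j(d) = -4 (j(d) = -5 + d/d = -5 + 1 = -4)
1/(j(1866) - 3595864) = 1/(-4 - 3595864) = 1/(-3595868) = -1/3595868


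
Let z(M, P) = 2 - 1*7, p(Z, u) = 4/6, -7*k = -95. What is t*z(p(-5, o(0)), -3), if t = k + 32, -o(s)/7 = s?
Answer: -1595/7 ≈ -227.86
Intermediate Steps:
k = 95/7 (k = -1/7*(-95) = 95/7 ≈ 13.571)
o(s) = -7*s
p(Z, u) = 2/3 (p(Z, u) = 4*(1/6) = 2/3)
z(M, P) = -5 (z(M, P) = 2 - 7 = -5)
t = 319/7 (t = 95/7 + 32 = 319/7 ≈ 45.571)
t*z(p(-5, o(0)), -3) = (319/7)*(-5) = -1595/7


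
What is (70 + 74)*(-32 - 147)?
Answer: -25776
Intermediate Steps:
(70 + 74)*(-32 - 147) = 144*(-179) = -25776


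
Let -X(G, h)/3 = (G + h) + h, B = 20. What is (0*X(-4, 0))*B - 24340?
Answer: -24340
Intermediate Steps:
X(G, h) = -6*h - 3*G (X(G, h) = -3*((G + h) + h) = -3*(G + 2*h) = -6*h - 3*G)
(0*X(-4, 0))*B - 24340 = (0*(-6*0 - 3*(-4)))*20 - 24340 = (0*(0 + 12))*20 - 24340 = (0*12)*20 - 24340 = 0*20 - 24340 = 0 - 24340 = -24340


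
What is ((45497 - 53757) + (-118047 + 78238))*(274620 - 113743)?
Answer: -7733196513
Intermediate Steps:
((45497 - 53757) + (-118047 + 78238))*(274620 - 113743) = (-8260 - 39809)*160877 = -48069*160877 = -7733196513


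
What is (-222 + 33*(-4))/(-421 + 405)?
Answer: 177/8 ≈ 22.125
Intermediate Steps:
(-222 + 33*(-4))/(-421 + 405) = (-222 - 132)/(-16) = -354*(-1/16) = 177/8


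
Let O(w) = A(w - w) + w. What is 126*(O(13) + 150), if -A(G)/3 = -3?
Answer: 21672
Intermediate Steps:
A(G) = 9 (A(G) = -3*(-3) = 9)
O(w) = 9 + w
126*(O(13) + 150) = 126*((9 + 13) + 150) = 126*(22 + 150) = 126*172 = 21672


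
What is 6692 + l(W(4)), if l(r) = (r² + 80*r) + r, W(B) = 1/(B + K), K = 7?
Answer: 810624/121 ≈ 6699.4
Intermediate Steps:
W(B) = 1/(7 + B) (W(B) = 1/(B + 7) = 1/(7 + B))
l(r) = r² + 81*r
6692 + l(W(4)) = 6692 + (81 + 1/(7 + 4))/(7 + 4) = 6692 + (81 + 1/11)/11 = 6692 + (1/11)*(892/11) = 6692 + 892/121 = 810624/121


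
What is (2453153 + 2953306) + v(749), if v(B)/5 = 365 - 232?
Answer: 5407124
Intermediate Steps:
v(B) = 665 (v(B) = 5*(365 - 232) = 5*133 = 665)
(2453153 + 2953306) + v(749) = (2453153 + 2953306) + 665 = 5406459 + 665 = 5407124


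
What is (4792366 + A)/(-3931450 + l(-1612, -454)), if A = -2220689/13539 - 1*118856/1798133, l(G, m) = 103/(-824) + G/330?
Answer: -51332945423954665240/42112826035359282377 ≈ -1.2189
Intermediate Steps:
l(G, m) = -⅛ + G/330 (l(G, m) = 103*(-1/824) + G*(1/330) = -⅛ + G/330)
A = -3994703365021/24344922687 (A = -2220689*1/13539 - 118856*1/1798133 = -2220689/13539 - 118856/1798133 = -3994703365021/24344922687 ≈ -164.09)
(4792366 + A)/(-3931450 + l(-1612, -454)) = (4792366 - 3994703365021/24344922687)/(-3931450 + (-⅛ + (1/330)*(-1612))) = 116665785054442421/(24344922687*(-3931450 + (-⅛ - 806/165))) = 116665785054442421/(24344922687*(-3931450 - 6613/1320)) = 116665785054442421/(24344922687*(-5189520613/1320)) = (116665785054442421/24344922687)*(-1320/5189520613) = -51332945423954665240/42112826035359282377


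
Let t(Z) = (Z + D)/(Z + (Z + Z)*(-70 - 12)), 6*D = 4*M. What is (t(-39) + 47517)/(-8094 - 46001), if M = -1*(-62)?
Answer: -906196714/1031645745 ≈ -0.87840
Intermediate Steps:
M = 62
D = 124/3 (D = (4*62)/6 = (1/6)*248 = 124/3 ≈ 41.333)
t(Z) = -(124/3 + Z)/(163*Z) (t(Z) = (Z + 124/3)/(Z + (Z + Z)*(-70 - 12)) = (124/3 + Z)/(Z + (2*Z)*(-82)) = (124/3 + Z)/(Z - 164*Z) = (124/3 + Z)/((-163*Z)) = (124/3 + Z)*(-1/(163*Z)) = -(124/3 + Z)/(163*Z))
(t(-39) + 47517)/(-8094 - 46001) = ((1/489)*(-124 - 3*(-39))/(-39) + 47517)/(-8094 - 46001) = ((1/489)*(-1/39)*(-124 + 117) + 47517)/(-54095) = ((1/489)*(-1/39)*(-7) + 47517)*(-1/54095) = (7/19071 + 47517)*(-1/54095) = (906196714/19071)*(-1/54095) = -906196714/1031645745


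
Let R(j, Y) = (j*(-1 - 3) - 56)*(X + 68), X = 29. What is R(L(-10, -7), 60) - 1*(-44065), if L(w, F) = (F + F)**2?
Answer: -37415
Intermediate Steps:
L(w, F) = 4*F**2 (L(w, F) = (2*F)**2 = 4*F**2)
R(j, Y) = -5432 - 388*j (R(j, Y) = (j*(-1 - 3) - 56)*(29 + 68) = (j*(-4) - 56)*97 = (-4*j - 56)*97 = (-56 - 4*j)*97 = -5432 - 388*j)
R(L(-10, -7), 60) - 1*(-44065) = (-5432 - 1552*(-7)**2) - 1*(-44065) = (-5432 - 1552*49) + 44065 = (-5432 - 388*196) + 44065 = (-5432 - 76048) + 44065 = -81480 + 44065 = -37415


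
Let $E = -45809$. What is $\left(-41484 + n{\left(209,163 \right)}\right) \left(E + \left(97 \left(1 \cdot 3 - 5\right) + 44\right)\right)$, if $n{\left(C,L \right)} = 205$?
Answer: $1897141561$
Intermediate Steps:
$\left(-41484 + n{\left(209,163 \right)}\right) \left(E + \left(97 \left(1 \cdot 3 - 5\right) + 44\right)\right) = \left(-41484 + 205\right) \left(-45809 + \left(97 \left(1 \cdot 3 - 5\right) + 44\right)\right) = - 41279 \left(-45809 + \left(97 \left(3 - 5\right) + 44\right)\right) = - 41279 \left(-45809 + \left(97 \left(-2\right) + 44\right)\right) = - 41279 \left(-45809 + \left(-194 + 44\right)\right) = - 41279 \left(-45809 - 150\right) = \left(-41279\right) \left(-45959\right) = 1897141561$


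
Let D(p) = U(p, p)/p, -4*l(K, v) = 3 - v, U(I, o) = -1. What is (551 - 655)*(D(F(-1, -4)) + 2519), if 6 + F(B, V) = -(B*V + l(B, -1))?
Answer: -2357888/9 ≈ -2.6199e+5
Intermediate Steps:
l(K, v) = -3/4 + v/4 (l(K, v) = -(3 - v)/4 = -3/4 + v/4)
F(B, V) = -5 - B*V (F(B, V) = -6 - (B*V + (-3/4 + (1/4)*(-1))) = -6 - (B*V + (-3/4 - 1/4)) = -6 - (B*V - 1) = -6 - (-1 + B*V) = -6 + (1 - B*V) = -5 - B*V)
D(p) = -1/p
(551 - 655)*(D(F(-1, -4)) + 2519) = (551 - 655)*(-1/(-5 - 1*(-1)*(-4)) + 2519) = -104*(-1/(-5 - 4) + 2519) = -104*(-1/(-9) + 2519) = -104*(-1*(-1/9) + 2519) = -104*(1/9 + 2519) = -104*22672/9 = -2357888/9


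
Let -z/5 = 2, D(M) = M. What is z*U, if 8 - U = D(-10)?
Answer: -180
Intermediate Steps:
U = 18 (U = 8 - 1*(-10) = 8 + 10 = 18)
z = -10 (z = -5*2 = -10)
z*U = -10*18 = -180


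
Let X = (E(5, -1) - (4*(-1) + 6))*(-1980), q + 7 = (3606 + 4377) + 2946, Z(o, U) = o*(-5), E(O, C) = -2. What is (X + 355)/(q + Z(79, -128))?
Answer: 8275/10527 ≈ 0.78607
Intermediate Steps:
Z(o, U) = -5*o
q = 10922 (q = -7 + ((3606 + 4377) + 2946) = -7 + (7983 + 2946) = -7 + 10929 = 10922)
X = 7920 (X = (-2 - (4*(-1) + 6))*(-1980) = (-2 - (-4 + 6))*(-1980) = (-2 - 1*2)*(-1980) = (-2 - 2)*(-1980) = -4*(-1980) = 7920)
(X + 355)/(q + Z(79, -128)) = (7920 + 355)/(10922 - 5*79) = 8275/(10922 - 395) = 8275/10527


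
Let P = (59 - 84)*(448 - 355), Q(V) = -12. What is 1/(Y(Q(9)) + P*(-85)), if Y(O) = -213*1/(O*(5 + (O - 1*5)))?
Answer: 48/9485929 ≈ 5.0601e-6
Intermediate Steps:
P = -2325 (P = -25*93 = -2325)
Y(O) = -213/O² (Y(O) = -213*1/(O*(5 + (O - 5))) = -213*1/(O*(5 + (-5 + O))) = -213/O²)
1/(Y(Q(9)) + P*(-85)) = 1/(-213/(-12)² - 2325*(-85)) = 1/(-213*1/144 + 197625) = 1/(-71/48 + 197625) = 1/(9485929/48) = 48/9485929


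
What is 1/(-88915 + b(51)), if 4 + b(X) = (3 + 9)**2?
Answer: -1/88775 ≈ -1.1264e-5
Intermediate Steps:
b(X) = 140 (b(X) = -4 + (3 + 9)**2 = -4 + 12**2 = -4 + 144 = 140)
1/(-88915 + b(51)) = 1/(-88915 + 140) = 1/(-88775) = -1/88775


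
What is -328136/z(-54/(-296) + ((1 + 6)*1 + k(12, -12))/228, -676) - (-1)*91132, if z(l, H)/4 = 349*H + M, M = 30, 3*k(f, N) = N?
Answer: 10748787021/117947 ≈ 91132.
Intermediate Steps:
k(f, N) = N/3
z(l, H) = 120 + 1396*H (z(l, H) = 4*(349*H + 30) = 4*(30 + 349*H) = 120 + 1396*H)
-328136/z(-54/(-296) + ((1 + 6)*1 + k(12, -12))/228, -676) - (-1)*91132 = -328136/(120 + 1396*(-676)) - (-1)*91132 = -328136/(120 - 943696) - 1*(-91132) = -328136/(-943576) + 91132 = -328136*(-1/943576) + 91132 = 41017/117947 + 91132 = 10748787021/117947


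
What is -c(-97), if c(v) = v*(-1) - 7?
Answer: -90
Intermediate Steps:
c(v) = -7 - v (c(v) = -v - 7 = -7 - v)
-c(-97) = -(-7 - 1*(-97)) = -(-7 + 97) = -1*90 = -90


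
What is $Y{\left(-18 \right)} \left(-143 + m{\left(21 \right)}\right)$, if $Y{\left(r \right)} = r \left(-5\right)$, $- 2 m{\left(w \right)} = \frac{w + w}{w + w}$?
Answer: $-12915$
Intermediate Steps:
$m{\left(w \right)} = - \frac{1}{2}$ ($m{\left(w \right)} = - \frac{\left(w + w\right) \frac{1}{w + w}}{2} = - \frac{2 w \frac{1}{2 w}}{2} = \left(- \frac{1}{2}\right) 1 = - \frac{1}{2}$)
$Y{\left(r \right)} = - 5 r$
$Y{\left(-18 \right)} \left(-143 + m{\left(21 \right)}\right) = \left(-5\right) \left(-18\right) \left(-143 - \frac{1}{2}\right) = 90 \left(- \frac{287}{2}\right) = -12915$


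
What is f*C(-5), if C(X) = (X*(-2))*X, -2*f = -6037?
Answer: -150925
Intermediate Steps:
f = 6037/2 (f = -1/2*(-6037) = 6037/2 ≈ 3018.5)
C(X) = -2*X**2 (C(X) = (-2*X)*X = -2*X**2)
f*C(-5) = 6037*(-2*(-5)**2)/2 = 6037*(-2*25)/2 = (6037/2)*(-50) = -150925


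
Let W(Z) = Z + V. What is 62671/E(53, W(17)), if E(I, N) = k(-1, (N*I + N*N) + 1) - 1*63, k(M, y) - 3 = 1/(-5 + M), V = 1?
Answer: -376026/361 ≈ -1041.6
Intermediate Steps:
W(Z) = 1 + Z (W(Z) = Z + 1 = 1 + Z)
k(M, y) = 3 + 1/(-5 + M)
E(I, N) = -361/6 (E(I, N) = (-14 + 3*(-1))/(-5 - 1) - 1*63 = (-14 - 3)/(-6) - 63 = -1/6*(-17) - 63 = 17/6 - 63 = -361/6)
62671/E(53, W(17)) = 62671/(-361/6) = 62671*(-6/361) = -376026/361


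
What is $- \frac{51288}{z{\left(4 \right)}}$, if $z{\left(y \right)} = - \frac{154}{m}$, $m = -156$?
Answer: $- \frac{4000464}{77} \approx -51954.0$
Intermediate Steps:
$z{\left(y \right)} = \frac{77}{78}$ ($z{\left(y \right)} = - \frac{154}{-156} = \left(-154\right) \left(- \frac{1}{156}\right) = \frac{77}{78}$)
$- \frac{51288}{z{\left(4 \right)}} = - \frac{51288}{\frac{77}{78}} = \left(-51288\right) \frac{78}{77} = - \frac{4000464}{77}$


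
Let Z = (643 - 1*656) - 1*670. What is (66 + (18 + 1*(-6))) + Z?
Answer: -605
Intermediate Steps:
Z = -683 (Z = (643 - 656) - 670 = -13 - 670 = -683)
(66 + (18 + 1*(-6))) + Z = (66 + (18 + 1*(-6))) - 683 = (66 + (18 - 6)) - 683 = (66 + 12) - 683 = 78 - 683 = -605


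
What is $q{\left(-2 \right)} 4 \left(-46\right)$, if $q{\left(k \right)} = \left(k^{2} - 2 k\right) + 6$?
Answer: $-2576$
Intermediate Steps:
$q{\left(k \right)} = 6 + k^{2} - 2 k$
$q{\left(-2 \right)} 4 \left(-46\right) = \left(6 + \left(-2\right)^{2} - -4\right) 4 \left(-46\right) = \left(6 + 4 + 4\right) 4 \left(-46\right) = 14 \cdot 4 \left(-46\right) = 56 \left(-46\right) = -2576$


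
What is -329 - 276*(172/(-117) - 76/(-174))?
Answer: -49547/1131 ≈ -43.808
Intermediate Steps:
-329 - 276*(172/(-117) - 76/(-174)) = -329 - 276*(172*(-1/117) - 76*(-1/174)) = -329 - 276*(-172/117 + 38/87) = -329 - 276*(-3506/3393) = -329 + 322552/1131 = -49547/1131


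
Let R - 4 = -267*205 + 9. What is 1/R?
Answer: -1/54722 ≈ -1.8274e-5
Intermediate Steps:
R = -54722 (R = 4 + (-267*205 + 9) = 4 + (-54735 + 9) = 4 - 54726 = -54722)
1/R = 1/(-54722) = -1/54722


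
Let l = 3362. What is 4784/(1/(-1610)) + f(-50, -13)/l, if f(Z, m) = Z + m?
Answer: -25894930943/3362 ≈ -7.7022e+6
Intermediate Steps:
4784/(1/(-1610)) + f(-50, -13)/l = 4784/(1/(-1610)) + (-50 - 13)/3362 = 4784/(-1/1610) - 63*1/3362 = 4784*(-1610) - 63/3362 = -7702240 - 63/3362 = -25894930943/3362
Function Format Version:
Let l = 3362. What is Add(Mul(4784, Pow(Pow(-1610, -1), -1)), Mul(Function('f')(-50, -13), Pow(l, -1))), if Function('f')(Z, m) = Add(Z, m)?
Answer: Rational(-25894930943, 3362) ≈ -7.7022e+6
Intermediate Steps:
Add(Mul(4784, Pow(Pow(-1610, -1), -1)), Mul(Function('f')(-50, -13), Pow(l, -1))) = Add(Mul(4784, Pow(Pow(-1610, -1), -1)), Mul(Add(-50, -13), Pow(3362, -1))) = Add(Mul(4784, Pow(Rational(-1, 1610), -1)), Mul(-63, Rational(1, 3362))) = Add(Mul(4784, -1610), Rational(-63, 3362)) = Add(-7702240, Rational(-63, 3362)) = Rational(-25894930943, 3362)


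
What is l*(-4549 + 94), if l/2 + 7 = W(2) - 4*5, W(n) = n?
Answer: 222750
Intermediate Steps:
l = -50 (l = -14 + 2*(2 - 4*5) = -14 + 2*(2 - 20) = -14 + 2*(-18) = -14 - 36 = -50)
l*(-4549 + 94) = -50*(-4549 + 94) = -50*(-4455) = 222750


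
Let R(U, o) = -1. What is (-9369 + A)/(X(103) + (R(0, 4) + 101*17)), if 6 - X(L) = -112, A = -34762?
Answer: -44131/1834 ≈ -24.063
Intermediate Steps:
X(L) = 118 (X(L) = 6 - 1*(-112) = 6 + 112 = 118)
(-9369 + A)/(X(103) + (R(0, 4) + 101*17)) = (-9369 - 34762)/(118 + (-1 + 101*17)) = -44131/(118 + (-1 + 1717)) = -44131/(118 + 1716) = -44131/1834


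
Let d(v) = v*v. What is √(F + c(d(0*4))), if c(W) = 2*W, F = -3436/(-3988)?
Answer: √856423/997 ≈ 0.92822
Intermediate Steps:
d(v) = v²
F = 859/997 (F = -3436*(-1/3988) = 859/997 ≈ 0.86158)
√(F + c(d(0*4))) = √(859/997 + 2*(0*4)²) = √(859/997 + 2*0²) = √(859/997 + 2*0) = √(859/997 + 0) = √(859/997) = √856423/997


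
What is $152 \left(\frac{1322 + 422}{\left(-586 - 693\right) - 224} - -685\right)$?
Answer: $\frac{156227272}{1503} \approx 1.0394 \cdot 10^{5}$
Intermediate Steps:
$152 \left(\frac{1322 + 422}{\left(-586 - 693\right) - 224} - -685\right) = 152 \left(\frac{1744}{-1279 - 224} + 685\right) = 152 \left(\frac{1744}{-1503} + 685\right) = 152 \left(1744 \left(- \frac{1}{1503}\right) + 685\right) = 152 \left(- \frac{1744}{1503} + 685\right) = 152 \cdot \frac{1027811}{1503} = \frac{156227272}{1503}$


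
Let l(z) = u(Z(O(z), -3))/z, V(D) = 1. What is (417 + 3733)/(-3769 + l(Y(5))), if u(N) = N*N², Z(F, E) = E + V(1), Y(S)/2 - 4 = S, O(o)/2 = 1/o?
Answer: -1494/1357 ≈ -1.1010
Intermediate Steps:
O(o) = 2/o
Y(S) = 8 + 2*S
Z(F, E) = 1 + E (Z(F, E) = E + 1 = 1 + E)
u(N) = N³
l(z) = -8/z (l(z) = (1 - 3)³/z = (-2)³/z = -8/z)
(417 + 3733)/(-3769 + l(Y(5))) = (417 + 3733)/(-3769 - 8/(8 + 2*5)) = 4150/(-3769 - 8/(8 + 10)) = 4150/(-3769 - 8/18) = 4150/(-3769 - 8*1/18) = 4150/(-3769 - 4/9) = 4150/(-33925/9) = 4150*(-9/33925) = -1494/1357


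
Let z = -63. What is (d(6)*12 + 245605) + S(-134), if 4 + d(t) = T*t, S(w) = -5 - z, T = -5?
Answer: 245255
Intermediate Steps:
S(w) = 58 (S(w) = -5 - 1*(-63) = -5 + 63 = 58)
d(t) = -4 - 5*t
(d(6)*12 + 245605) + S(-134) = ((-4 - 5*6)*12 + 245605) + 58 = ((-4 - 30)*12 + 245605) + 58 = (-34*12 + 245605) + 58 = (-408 + 245605) + 58 = 245197 + 58 = 245255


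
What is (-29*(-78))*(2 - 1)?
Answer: 2262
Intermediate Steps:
(-29*(-78))*(2 - 1) = 2262*1 = 2262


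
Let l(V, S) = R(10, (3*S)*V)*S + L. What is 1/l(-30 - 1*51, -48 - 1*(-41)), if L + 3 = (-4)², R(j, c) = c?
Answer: -1/11894 ≈ -8.4076e-5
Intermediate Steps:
L = 13 (L = -3 + (-4)² = -3 + 16 = 13)
l(V, S) = 13 + 3*V*S² (l(V, S) = ((3*S)*V)*S + 13 = (3*S*V)*S + 13 = 3*V*S² + 13 = 13 + 3*V*S²)
1/l(-30 - 1*51, -48 - 1*(-41)) = 1/(13 + 3*(-30 - 1*51)*(-48 - 1*(-41))²) = 1/(13 + 3*(-30 - 51)*(-48 + 41)²) = 1/(13 + 3*(-81)*(-7)²) = 1/(13 + 3*(-81)*49) = 1/(13 - 11907) = 1/(-11894) = -1/11894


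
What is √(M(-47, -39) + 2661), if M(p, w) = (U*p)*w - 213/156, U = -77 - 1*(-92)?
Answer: √20384533/26 ≈ 173.65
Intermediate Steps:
U = 15 (U = -77 + 92 = 15)
M(p, w) = -71/52 + 15*p*w (M(p, w) = (15*p)*w - 213/156 = 15*p*w - 213*1/156 = 15*p*w - 71/52 = -71/52 + 15*p*w)
√(M(-47, -39) + 2661) = √((-71/52 + 15*(-47)*(-39)) + 2661) = √((-71/52 + 27495) + 2661) = √(1429669/52 + 2661) = √(1568041/52) = √20384533/26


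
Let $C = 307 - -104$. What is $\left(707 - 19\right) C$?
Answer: $282768$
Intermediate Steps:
$C = 411$ ($C = 307 + 104 = 411$)
$\left(707 - 19\right) C = \left(707 - 19\right) 411 = 688 \cdot 411 = 282768$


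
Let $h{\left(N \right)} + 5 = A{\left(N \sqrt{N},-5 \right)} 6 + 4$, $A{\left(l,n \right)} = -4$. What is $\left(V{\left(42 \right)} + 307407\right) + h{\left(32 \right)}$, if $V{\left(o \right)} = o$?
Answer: $307424$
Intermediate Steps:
$h{\left(N \right)} = -25$ ($h{\left(N \right)} = -5 + \left(\left(-4\right) 6 + 4\right) = -5 + \left(-24 + 4\right) = -5 - 20 = -25$)
$\left(V{\left(42 \right)} + 307407\right) + h{\left(32 \right)} = \left(42 + 307407\right) - 25 = 307449 - 25 = 307424$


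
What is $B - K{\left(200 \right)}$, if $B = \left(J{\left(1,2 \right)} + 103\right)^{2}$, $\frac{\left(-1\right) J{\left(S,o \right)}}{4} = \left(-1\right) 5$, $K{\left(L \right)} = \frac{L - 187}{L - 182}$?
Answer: $\frac{272309}{18} \approx 15128.0$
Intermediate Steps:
$K{\left(L \right)} = \frac{-187 + L}{-182 + L}$
$J{\left(S,o \right)} = 20$ ($J{\left(S,o \right)} = - 4 \left(\left(-1\right) 5\right) = \left(-4\right) \left(-5\right) = 20$)
$B = 15129$ ($B = \left(20 + 103\right)^{2} = 123^{2} = 15129$)
$B - K{\left(200 \right)} = 15129 - \frac{-187 + 200}{-182 + 200} = 15129 - \frac{1}{18} \cdot 13 = 15129 - \frac{13}{18} = \frac{272309}{18}$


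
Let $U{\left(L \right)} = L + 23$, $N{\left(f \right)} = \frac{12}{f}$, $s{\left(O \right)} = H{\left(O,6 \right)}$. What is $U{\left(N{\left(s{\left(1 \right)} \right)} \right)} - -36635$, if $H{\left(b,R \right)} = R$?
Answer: $36660$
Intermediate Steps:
$s{\left(O \right)} = 6$
$U{\left(L \right)} = 23 + L$
$U{\left(N{\left(s{\left(1 \right)} \right)} \right)} - -36635 = \left(23 + \frac{12}{6}\right) - -36635 = \left(23 + 12 \cdot \frac{1}{6}\right) + 36635 = \left(23 + 2\right) + 36635 = 25 + 36635 = 36660$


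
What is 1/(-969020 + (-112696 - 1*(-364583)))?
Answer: -1/717133 ≈ -1.3944e-6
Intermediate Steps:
1/(-969020 + (-112696 - 1*(-364583))) = 1/(-969020 + (-112696 + 364583)) = 1/(-969020 + 251887) = 1/(-717133) = -1/717133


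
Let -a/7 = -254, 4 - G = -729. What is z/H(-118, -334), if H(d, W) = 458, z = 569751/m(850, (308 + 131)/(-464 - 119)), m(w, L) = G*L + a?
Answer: 332164833/327372446 ≈ 1.0146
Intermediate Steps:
G = 733 (G = 4 - 1*(-729) = 4 + 729 = 733)
a = 1778 (a = -7*(-254) = 1778)
m(w, L) = 1778 + 733*L (m(w, L) = 733*L + 1778 = 1778 + 733*L)
z = 332164833/714787 (z = 569751/(1778 + 733*((308 + 131)/(-464 - 119))) = 569751/(1778 + 733*(439/(-583))) = 569751/(1778 + 733*(439*(-1/583))) = 569751/(1778 + 733*(-439/583)) = 569751/(1778 - 321787/583) = 569751/(714787/583) = 569751*(583/714787) = 332164833/714787 ≈ 464.70)
z/H(-118, -334) = (332164833/714787)/458 = (332164833/714787)*(1/458) = 332164833/327372446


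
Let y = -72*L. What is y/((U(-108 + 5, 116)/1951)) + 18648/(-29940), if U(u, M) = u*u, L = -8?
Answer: 2787334734/26469455 ≈ 105.30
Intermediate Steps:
U(u, M) = u**2
y = 576 (y = -72*(-8) = 576)
y/((U(-108 + 5, 116)/1951)) + 18648/(-29940) = 576/(((-108 + 5)**2/1951)) + 18648/(-29940) = 576/(((-103)**2*(1/1951))) + 18648*(-1/29940) = 576/((10609*(1/1951))) - 1554/2495 = 576/(10609/1951) - 1554/2495 = 576*(1951/10609) - 1554/2495 = 1123776/10609 - 1554/2495 = 2787334734/26469455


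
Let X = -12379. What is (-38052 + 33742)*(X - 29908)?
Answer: 182256970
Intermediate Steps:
(-38052 + 33742)*(X - 29908) = (-38052 + 33742)*(-12379 - 29908) = -4310*(-42287) = 182256970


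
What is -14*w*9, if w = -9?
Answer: 1134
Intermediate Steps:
-14*w*9 = -14*(-9)*9 = 126*9 = 1134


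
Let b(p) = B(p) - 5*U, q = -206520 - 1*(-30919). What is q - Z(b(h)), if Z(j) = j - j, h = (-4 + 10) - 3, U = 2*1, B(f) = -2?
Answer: -175601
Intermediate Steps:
U = 2
q = -175601 (q = -206520 + 30919 = -175601)
h = 3 (h = 6 - 3 = 3)
b(p) = -12 (b(p) = -2 - 5*2 = -2 - 10 = -12)
Z(j) = 0
q - Z(b(h)) = -175601 - 1*0 = -175601 + 0 = -175601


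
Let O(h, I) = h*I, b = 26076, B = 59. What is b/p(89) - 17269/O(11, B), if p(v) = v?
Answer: 15386383/57761 ≈ 266.38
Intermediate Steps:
O(h, I) = I*h
b/p(89) - 17269/O(11, B) = 26076/89 - 17269/(59*11) = 26076*(1/89) - 17269/649 = 26076/89 - 17269*1/649 = 26076/89 - 17269/649 = 15386383/57761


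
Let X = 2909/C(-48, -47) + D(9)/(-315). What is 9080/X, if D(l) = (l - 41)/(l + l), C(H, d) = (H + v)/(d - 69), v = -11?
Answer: 379691550/239163671 ≈ 1.5876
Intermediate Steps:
C(H, d) = (-11 + H)/(-69 + d) (C(H, d) = (H - 11)/(d - 69) = (-11 + H)/(-69 + d))
D(l) = (-41 + l)/(2*l) (D(l) = (-41 + l)/((2*l)) = (-41 + l)*(1/(2*l)) = (-41 + l)/(2*l))
X = 956654684/167265 (X = 2909/(((-11 - 48)/(-69 - 47))) + ((½)*(-41 + 9)/9)/(-315) = 2909/((-59/(-116))) + ((½)*(⅑)*(-32))*(-1/315) = 2909/((-1/116*(-59))) - 16/9*(-1/315) = 2909/(59/116) + 16/2835 = 2909*(116/59) + 16/2835 = 337444/59 + 16/2835 = 956654684/167265 ≈ 5719.4)
9080/X = 9080/(956654684/167265) = 9080*(167265/956654684) = 379691550/239163671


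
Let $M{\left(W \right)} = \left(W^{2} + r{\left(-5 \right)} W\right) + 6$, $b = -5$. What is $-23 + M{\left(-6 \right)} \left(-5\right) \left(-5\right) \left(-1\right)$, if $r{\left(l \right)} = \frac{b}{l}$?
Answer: $-923$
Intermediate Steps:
$r{\left(l \right)} = - \frac{5}{l}$
$M{\left(W \right)} = 6 + W + W^{2}$ ($M{\left(W \right)} = \left(W^{2} + - \frac{5}{-5} W\right) + 6 = \left(W^{2} + \left(-5\right) \left(- \frac{1}{5}\right) W\right) + 6 = \left(W^{2} + 1 W\right) + 6 = \left(W^{2} + W\right) + 6 = \left(W + W^{2}\right) + 6 = 6 + W + W^{2}$)
$-23 + M{\left(-6 \right)} \left(-5\right) \left(-5\right) \left(-1\right) = -23 + \left(6 - 6 + \left(-6\right)^{2}\right) \left(-5\right) \left(-5\right) \left(-1\right) = -23 + \left(6 - 6 + 36\right) 25 \left(-1\right) = -23 + 36 \left(-25\right) = -23 - 900 = -923$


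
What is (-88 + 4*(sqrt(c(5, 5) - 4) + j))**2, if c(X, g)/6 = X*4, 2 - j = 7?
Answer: 13520 - 1728*sqrt(29) ≈ 4214.4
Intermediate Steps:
j = -5 (j = 2 - 1*7 = 2 - 7 = -5)
c(X, g) = 24*X (c(X, g) = 6*(X*4) = 6*(4*X) = 24*X)
(-88 + 4*(sqrt(c(5, 5) - 4) + j))**2 = (-88 + 4*(sqrt(24*5 - 4) - 5))**2 = (-88 + 4*(sqrt(120 - 4) - 5))**2 = (-88 + 4*(sqrt(116) - 5))**2 = (-88 + 4*(2*sqrt(29) - 5))**2 = (-88 + 4*(-5 + 2*sqrt(29)))**2 = (-88 + (-20 + 8*sqrt(29)))**2 = (-108 + 8*sqrt(29))**2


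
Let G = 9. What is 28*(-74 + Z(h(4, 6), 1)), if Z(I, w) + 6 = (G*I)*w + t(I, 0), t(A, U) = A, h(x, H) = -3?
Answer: -3080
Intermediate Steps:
Z(I, w) = -6 + I + 9*I*w (Z(I, w) = -6 + ((9*I)*w + I) = -6 + (9*I*w + I) = -6 + (I + 9*I*w) = -6 + I + 9*I*w)
28*(-74 + Z(h(4, 6), 1)) = 28*(-74 + (-6 - 3 + 9*(-3)*1)) = 28*(-74 + (-6 - 3 - 27)) = 28*(-74 - 36) = 28*(-110) = -3080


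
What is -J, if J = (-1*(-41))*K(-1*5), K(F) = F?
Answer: 205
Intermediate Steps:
J = -205 (J = (-1*(-41))*(-1*5) = 41*(-5) = -205)
-J = -1*(-205) = 205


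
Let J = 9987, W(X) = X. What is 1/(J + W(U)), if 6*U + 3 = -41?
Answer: 3/29939 ≈ 0.00010020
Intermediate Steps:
U = -22/3 (U = -1/2 + (1/6)*(-41) = -1/2 - 41/6 = -22/3 ≈ -7.3333)
1/(J + W(U)) = 1/(9987 - 22/3) = 1/(29939/3) = 3/29939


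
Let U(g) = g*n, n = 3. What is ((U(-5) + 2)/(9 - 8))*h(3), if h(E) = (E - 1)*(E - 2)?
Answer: -26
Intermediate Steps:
U(g) = 3*g (U(g) = g*3 = 3*g)
h(E) = (-1 + E)*(-2 + E)
((U(-5) + 2)/(9 - 8))*h(3) = ((3*(-5) + 2)/(9 - 8))*(2 + 3**2 - 3*3) = ((-15 + 2)/1)*(2 + 9 - 9) = -13*1*2 = -13*2 = -26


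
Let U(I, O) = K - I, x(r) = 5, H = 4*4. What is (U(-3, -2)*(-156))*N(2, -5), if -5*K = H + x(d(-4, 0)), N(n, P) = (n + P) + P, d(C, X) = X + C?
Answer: -7488/5 ≈ -1497.6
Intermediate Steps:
d(C, X) = C + X
H = 16
N(n, P) = n + 2*P (N(n, P) = (P + n) + P = n + 2*P)
K = -21/5 (K = -(16 + 5)/5 = -⅕*21 = -21/5 ≈ -4.2000)
U(I, O) = -21/5 - I
(U(-3, -2)*(-156))*N(2, -5) = ((-21/5 - 1*(-3))*(-156))*(2 + 2*(-5)) = ((-21/5 + 3)*(-156))*(2 - 10) = -6/5*(-156)*(-8) = (936/5)*(-8) = -7488/5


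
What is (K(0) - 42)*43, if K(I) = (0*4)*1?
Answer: -1806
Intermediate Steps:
K(I) = 0 (K(I) = 0*1 = 0)
(K(0) - 42)*43 = (0 - 42)*43 = -42*43 = -1806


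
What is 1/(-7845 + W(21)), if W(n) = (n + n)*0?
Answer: -1/7845 ≈ -0.00012747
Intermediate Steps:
W(n) = 0 (W(n) = (2*n)*0 = 0)
1/(-7845 + W(21)) = 1/(-7845 + 0) = 1/(-7845) = -1/7845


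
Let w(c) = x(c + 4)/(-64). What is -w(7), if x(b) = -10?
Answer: -5/32 ≈ -0.15625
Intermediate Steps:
w(c) = 5/32 (w(c) = -10/(-64) = -10*(-1/64) = 5/32)
-w(7) = -1*5/32 = -5/32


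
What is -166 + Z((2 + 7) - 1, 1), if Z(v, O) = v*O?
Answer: -158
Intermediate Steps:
Z(v, O) = O*v
-166 + Z((2 + 7) - 1, 1) = -166 + 1*((2 + 7) - 1) = -166 + 1*(9 - 1) = -166 + 1*8 = -166 + 8 = -158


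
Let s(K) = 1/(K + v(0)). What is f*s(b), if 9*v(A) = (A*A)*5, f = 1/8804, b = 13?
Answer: 1/114452 ≈ 8.7373e-6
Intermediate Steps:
f = 1/8804 ≈ 0.00011358
v(A) = 5*A²/9 (v(A) = ((A*A)*5)/9 = (A²*5)/9 = (5*A²)/9 = 5*A²/9)
s(K) = 1/K (s(K) = 1/(K + (5/9)*0²) = 1/(K + (5/9)*0) = 1/(K + 0) = 1/K)
f*s(b) = (1/8804)/13 = (1/8804)*(1/13) = 1/114452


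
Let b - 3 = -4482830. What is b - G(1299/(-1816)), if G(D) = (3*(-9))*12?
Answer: -4482503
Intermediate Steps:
G(D) = -324 (G(D) = -27*12 = -324)
b = -4482827 (b = 3 - 4482830 = -4482827)
b - G(1299/(-1816)) = -4482827 - 1*(-324) = -4482827 + 324 = -4482503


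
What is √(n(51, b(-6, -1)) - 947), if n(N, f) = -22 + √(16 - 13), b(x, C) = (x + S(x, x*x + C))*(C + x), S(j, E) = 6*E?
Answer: √(-969 + √3) ≈ 31.101*I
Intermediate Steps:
b(x, C) = (C + x)*(x + 6*C + 6*x²) (b(x, C) = (x + 6*(x*x + C))*(C + x) = (x + 6*(x² + C))*(C + x) = (x + 6*(C + x²))*(C + x) = (x + (6*C + 6*x²))*(C + x) = (x + 6*C + 6*x²)*(C + x) = (C + x)*(x + 6*C + 6*x²))
n(N, f) = -22 + √3
√(n(51, b(-6, -1)) - 947) = √((-22 + √3) - 947) = √(-969 + √3)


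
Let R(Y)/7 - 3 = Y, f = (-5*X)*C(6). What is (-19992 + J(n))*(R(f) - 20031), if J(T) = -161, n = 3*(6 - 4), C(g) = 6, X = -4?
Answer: 386333010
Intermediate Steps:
n = 6 (n = 3*2 = 6)
f = 120 (f = -5*(-4)*6 = 20*6 = 120)
R(Y) = 21 + 7*Y
(-19992 + J(n))*(R(f) - 20031) = (-19992 - 161)*((21 + 7*120) - 20031) = -20153*((21 + 840) - 20031) = -20153*(861 - 20031) = -20153*(-19170) = 386333010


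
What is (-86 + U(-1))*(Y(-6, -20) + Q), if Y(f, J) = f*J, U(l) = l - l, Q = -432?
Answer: 26832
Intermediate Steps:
U(l) = 0
Y(f, J) = J*f
(-86 + U(-1))*(Y(-6, -20) + Q) = (-86 + 0)*(-20*(-6) - 432) = -86*(120 - 432) = -86*(-312) = 26832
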